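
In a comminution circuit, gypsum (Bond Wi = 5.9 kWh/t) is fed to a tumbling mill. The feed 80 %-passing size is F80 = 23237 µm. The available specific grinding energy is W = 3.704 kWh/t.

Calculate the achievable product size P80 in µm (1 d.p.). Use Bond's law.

P80 = 208.0 µm

W = 10 Wi / √P80 − 10 Wi / √F80
P80^-0.5 = F80^-0.5 + W/(10 Wi)
  = 3.7040/(10·5.9) + 1/√23237 = 0.062780 + 0.006560 = 0.069340
P80 = (1/0.069340)² = 14.4217² = 207.99 µm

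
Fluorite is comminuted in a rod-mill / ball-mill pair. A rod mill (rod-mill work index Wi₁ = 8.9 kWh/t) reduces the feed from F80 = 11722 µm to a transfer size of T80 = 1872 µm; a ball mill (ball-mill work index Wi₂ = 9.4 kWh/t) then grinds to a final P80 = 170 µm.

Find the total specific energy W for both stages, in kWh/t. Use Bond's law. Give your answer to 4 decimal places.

W = 6.2719 kWh/t

W = 10 Wi (1/√P80 − 1/√F80)  [Bond]
Stage 1 (11722→1872 µm, Wi₁=8.9): W₁ = 10·8.9·(0.023113 − 0.009236) = 1.2350 kWh/t
Stage 2 (1872→170 µm, Wi₂=9.4): W₂ = 10·9.4·(0.076696 − 0.023113) = 5.0369 kWh/t
W = W₁ + W₂ = 1.2350 + 5.0369 = 6.2719 kWh/t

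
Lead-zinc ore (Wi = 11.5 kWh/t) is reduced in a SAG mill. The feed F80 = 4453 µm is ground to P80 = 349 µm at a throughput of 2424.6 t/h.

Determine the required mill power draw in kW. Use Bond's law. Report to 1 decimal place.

P = 10747.0 kW

W = 10·Wi·[P80^(−½) − F80^(−½)]
W = 10·11.5·(1/√349 − 1/√4453) = 10·11.5·(0.038543) = 4.4325 kWh/t
P_mill = W·ṁ = 4.4325·2424.6 = 10747.0 kW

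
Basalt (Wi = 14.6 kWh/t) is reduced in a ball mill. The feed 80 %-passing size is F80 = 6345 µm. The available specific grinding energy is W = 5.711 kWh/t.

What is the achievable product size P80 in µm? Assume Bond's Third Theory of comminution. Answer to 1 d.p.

P80 = 374.6 µm

W_Bond = 10·Wi·(1/√P₈₀ − 1/√F₈₀)
P80^(−½) = W/(10 Wi) + F80^(−½)
  = 5.7110/(10·14.6) + 1/√6345 = 0.039116 + 0.012554 = 0.051670
P80 = (1/0.051670)² = 19.3534² = 374.55 µm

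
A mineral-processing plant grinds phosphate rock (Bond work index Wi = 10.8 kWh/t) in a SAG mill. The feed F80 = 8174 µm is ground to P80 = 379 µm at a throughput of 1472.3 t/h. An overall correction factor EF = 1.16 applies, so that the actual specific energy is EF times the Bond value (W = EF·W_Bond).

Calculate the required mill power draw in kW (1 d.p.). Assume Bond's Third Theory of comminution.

P = 7434.4 kW

W = 10 Wi (P80^-0.5 − F80^-0.5)
W = 10·10.8·(1/√379 − 1/√8174) = 10·10.8·(0.040306) = 4.3530 kWh/t
Apply correction: 4.3530 × 1.16 = 5.0495 kWh/t
P = W·T = 5.0495·1472.3 = 7434.4 kW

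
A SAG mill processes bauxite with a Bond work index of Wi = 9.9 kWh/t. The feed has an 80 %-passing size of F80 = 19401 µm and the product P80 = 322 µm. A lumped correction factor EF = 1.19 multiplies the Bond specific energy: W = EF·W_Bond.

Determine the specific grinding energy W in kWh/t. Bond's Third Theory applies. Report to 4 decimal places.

W = 10·Wi·[P80^(−½) − F80^(−½)]
1/√322 = 0.055728;  1/√19401 = 0.007179
W = 10·9.9·(0.055728 − 0.007179) = 4.8063 kWh/t
W_actual = 1.19 × 4.8063 = 5.7195 kWh/t

W = 5.7195 kWh/t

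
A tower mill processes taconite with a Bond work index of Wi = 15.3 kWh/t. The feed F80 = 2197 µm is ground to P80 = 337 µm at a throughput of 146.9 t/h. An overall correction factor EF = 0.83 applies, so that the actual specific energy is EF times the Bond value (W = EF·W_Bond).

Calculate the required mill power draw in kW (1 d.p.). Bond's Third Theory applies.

W = 10 Wi (1/√P80 − 1/√F80)  [Bond]
W = 10·15.3·(1/√337 − 1/√2197) = 10·15.3·(0.033139) = 5.0702 kWh/t
Apply correction: 5.0702 × 0.83 = 4.2083 kWh/t
Power = W × throughput = 4.2083 kWh/t × 146.9 t/h = 618.2 kW

P = 618.2 kW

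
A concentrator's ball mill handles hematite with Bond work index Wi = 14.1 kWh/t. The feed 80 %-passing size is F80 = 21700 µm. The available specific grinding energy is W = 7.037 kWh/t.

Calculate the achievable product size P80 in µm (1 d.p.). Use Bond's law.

W = 10·Wi·[P80^(−½) − F80^(−½)]
⇒ 1/√P80 = W/(10·Wi) + 1/√F80
  = 7.0370/(10·14.1) + 1/√21700 = 0.049908 + 0.006788 = 0.056696
P80 = (1/0.056696)² = 17.6379² = 311.09 µm

P80 = 311.1 µm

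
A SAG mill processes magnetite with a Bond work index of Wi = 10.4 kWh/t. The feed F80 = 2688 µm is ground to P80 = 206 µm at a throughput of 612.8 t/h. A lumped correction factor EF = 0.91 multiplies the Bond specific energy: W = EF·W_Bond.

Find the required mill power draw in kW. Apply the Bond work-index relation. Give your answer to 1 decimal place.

P = 2922.1 kW

W = 10 Wi (P80^-0.5 − F80^-0.5)
W = 10·10.4·(1/√206 − 1/√2688) = 10·10.4·(0.050385) = 5.2401 kWh/t
W_actual = 0.91 × 5.2401 = 4.7685 kWh/t
Mill draw = 4.7685 × 612.8 = 2922.1 kW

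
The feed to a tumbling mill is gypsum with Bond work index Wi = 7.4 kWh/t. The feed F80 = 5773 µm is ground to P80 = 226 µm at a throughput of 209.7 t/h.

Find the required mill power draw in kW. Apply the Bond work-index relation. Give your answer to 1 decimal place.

P = 828.0 kW

Bond: W = 10·Wi·(1/√P80 − 1/√F80)
W = 10·7.4·(1/√226 − 1/√5773) = 10·7.4·(0.053358) = 3.9485 kWh/t
P = W·T = 3.9485·209.7 = 828.0 kW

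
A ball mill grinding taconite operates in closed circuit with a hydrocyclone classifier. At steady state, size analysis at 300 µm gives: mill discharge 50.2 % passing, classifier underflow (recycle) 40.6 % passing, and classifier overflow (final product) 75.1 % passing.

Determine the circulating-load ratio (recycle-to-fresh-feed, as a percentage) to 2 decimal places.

CL = 259.37 %

Two-product formula at 300 µm:
d + r·d = r·u + o → r(d−u) = o−d
r = (75.1 − 50.2)/(50.2 − 40.6) = 24.9/9.6 = 2.5937
CL = 100·r = 259.37 %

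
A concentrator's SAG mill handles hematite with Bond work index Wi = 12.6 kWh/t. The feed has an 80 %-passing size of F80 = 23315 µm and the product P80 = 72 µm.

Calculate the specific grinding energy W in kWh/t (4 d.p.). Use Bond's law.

W = 10 Wi (P80^-0.5 − F80^-0.5)
1/√72 = 0.117851;  1/√23315 = 0.006549
W = 10·12.6·(0.117851 − 0.006549) = 14.0241 kWh/t

W = 14.0241 kWh/t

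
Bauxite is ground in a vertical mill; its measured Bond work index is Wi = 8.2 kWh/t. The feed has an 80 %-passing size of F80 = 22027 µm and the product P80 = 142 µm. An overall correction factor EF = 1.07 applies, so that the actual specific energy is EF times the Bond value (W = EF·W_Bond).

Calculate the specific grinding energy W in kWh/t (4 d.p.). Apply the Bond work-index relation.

Bond: W = 10·Wi·(1/√P80 − 1/√F80)
1/√142 = 0.083918;  1/√22027 = 0.006738
W = 10·8.2·(0.083918 − 0.006738) = 6.3288 kWh/t
W_actual = 1.07 × 6.3288 = 6.7718 kWh/t

W = 6.7718 kWh/t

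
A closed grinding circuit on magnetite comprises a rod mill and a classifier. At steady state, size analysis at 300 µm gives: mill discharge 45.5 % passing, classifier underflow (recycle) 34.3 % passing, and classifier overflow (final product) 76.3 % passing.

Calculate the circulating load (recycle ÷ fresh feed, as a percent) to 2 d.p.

CL = 275.00 %

Two-product formula at 300 µm:
d + r·d = r·u + o → r(d−u) = o−d
r = (76.3 − 45.5)/(45.5 − 34.3) = 30.8/11.2 = 2.7500
CL = 100·r = 275.00 %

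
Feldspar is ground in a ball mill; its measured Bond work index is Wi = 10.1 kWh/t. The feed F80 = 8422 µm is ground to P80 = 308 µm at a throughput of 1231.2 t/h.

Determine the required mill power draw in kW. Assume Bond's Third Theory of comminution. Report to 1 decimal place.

P = 5730.6 kW

Bond:  W = 10 Wi (1/√P − 1/√F)
W = 10·10.1·(1/√308 − 1/√8422) = 10·10.1·(0.046084) = 4.6544 kWh/t
Mill draw = 4.6544 × 1231.2 = 5730.6 kW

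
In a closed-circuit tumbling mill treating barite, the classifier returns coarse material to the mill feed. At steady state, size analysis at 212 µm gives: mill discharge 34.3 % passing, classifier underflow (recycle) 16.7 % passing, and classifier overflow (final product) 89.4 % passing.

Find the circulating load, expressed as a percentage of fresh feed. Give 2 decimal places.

Let r = R/F. Size balance at 212 µm:
(1+r)d = ru + o → r = (o−d)/(d−u)
r = (89.4 − 34.3)/(34.3 − 16.7) = 55.1/17.6 = 3.1307
CL = 100·r = 313.07 %

CL = 313.07 %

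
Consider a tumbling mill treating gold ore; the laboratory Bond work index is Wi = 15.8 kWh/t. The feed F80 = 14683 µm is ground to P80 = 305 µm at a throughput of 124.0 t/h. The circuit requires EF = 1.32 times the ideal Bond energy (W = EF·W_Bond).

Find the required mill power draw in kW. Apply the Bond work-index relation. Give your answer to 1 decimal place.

W_Bond = 10·Wi·(1/√P₈₀ − 1/√F₈₀)
W = 10·15.8·(1/√305 − 1/√14683) = 10·15.8·(0.049007) = 7.7431 kWh/t
W_actual = 1.32 × 7.7431 = 10.2209 kWh/t
P_mill = W·ṁ = 10.2209·124.0 = 1267.4 kW

P = 1267.4 kW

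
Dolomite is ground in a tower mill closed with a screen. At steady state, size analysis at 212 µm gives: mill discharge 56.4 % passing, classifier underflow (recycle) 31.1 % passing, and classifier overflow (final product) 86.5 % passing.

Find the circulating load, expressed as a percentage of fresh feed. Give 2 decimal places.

CL = 118.97 %

Let r = R/F. Size balance at 212 µm:
d + r·d = r·u + o → r(d−u) = o−d
r = (86.5 − 56.4)/(56.4 − 31.1) = 30.1/25.3 = 1.1897
CL = 100·r = 118.97 %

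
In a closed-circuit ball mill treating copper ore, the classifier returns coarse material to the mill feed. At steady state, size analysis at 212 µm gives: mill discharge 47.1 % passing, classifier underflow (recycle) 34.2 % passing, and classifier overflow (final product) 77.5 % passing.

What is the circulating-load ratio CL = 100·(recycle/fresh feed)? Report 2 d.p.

CL = 235.66 %

Mass balance on the −212 µm fraction:
Fd + Rd = Ru + Fo ⇒ R/F = (o−d)/(d−u)
r = (77.5 − 47.1)/(47.1 − 34.2) = 30.4/12.9 = 2.3566
CL = 100·r = 235.66 %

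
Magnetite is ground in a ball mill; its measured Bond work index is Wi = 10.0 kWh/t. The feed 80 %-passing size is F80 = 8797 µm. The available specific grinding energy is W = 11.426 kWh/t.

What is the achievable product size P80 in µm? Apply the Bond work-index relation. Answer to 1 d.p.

W = 10 Wi (P80^-0.5 − F80^-0.5)
P80^(−½) = W/(10 Wi) + F80^(−½)
  = 11.4260/(10·10.0) + 1/√8797 = 0.114260 + 0.010662 = 0.124922
P80 = (1/0.124922)² = 8.0050² = 64.08 µm

P80 = 64.1 µm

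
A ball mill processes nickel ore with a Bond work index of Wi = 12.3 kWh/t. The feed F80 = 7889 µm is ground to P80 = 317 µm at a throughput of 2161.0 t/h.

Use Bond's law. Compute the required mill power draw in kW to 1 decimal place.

P = 11936.4 kW

W_Bond = 10·Wi·(1/√P₈₀ − 1/√F₈₀)
W = 10·12.3·(1/√317 − 1/√7889) = 10·12.3·(0.044907) = 5.5235 kWh/t
Power = W × throughput = 5.5235 kWh/t × 2161.0 t/h = 11936.4 kW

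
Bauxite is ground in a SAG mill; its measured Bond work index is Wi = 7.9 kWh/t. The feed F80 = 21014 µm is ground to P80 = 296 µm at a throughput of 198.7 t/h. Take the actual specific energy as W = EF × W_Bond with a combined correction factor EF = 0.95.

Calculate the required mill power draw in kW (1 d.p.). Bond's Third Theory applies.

W = 10 Wi (P80^-0.5 − F80^-0.5)
W = 10·7.9·(1/√296 − 1/√21014) = 10·7.9·(0.051225) = 4.0468 kWh/t
Apply correction: 4.0468 × 0.95 = 3.8445 kWh/t
P_mill = W·ṁ = 3.8445·198.7 = 763.9 kW

P = 763.9 kW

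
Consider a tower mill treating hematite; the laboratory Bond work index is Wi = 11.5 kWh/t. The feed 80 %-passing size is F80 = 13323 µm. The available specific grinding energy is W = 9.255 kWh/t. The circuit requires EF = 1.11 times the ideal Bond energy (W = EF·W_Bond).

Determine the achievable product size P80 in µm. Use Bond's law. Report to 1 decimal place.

W = 10 Wi / √P80 − 10 Wi / √F80
W_Bond = W / EF = 9.255 / 1.11 = 8.3378 kWh/t
P80^-0.5 = F80^-0.5 + W_Bond/(10 Wi)
  = 8.3378/(10·11.5) + 1/√13323 = 0.072503 + 0.008664 = 0.081167
P80 = (1/0.081167)² = 12.3203² = 151.79 µm

P80 = 151.8 µm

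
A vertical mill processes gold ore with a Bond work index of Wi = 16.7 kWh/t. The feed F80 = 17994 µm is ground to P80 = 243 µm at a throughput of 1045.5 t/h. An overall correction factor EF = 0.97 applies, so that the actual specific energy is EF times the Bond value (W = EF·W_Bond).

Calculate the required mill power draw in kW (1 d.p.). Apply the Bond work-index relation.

W = 10 Wi / √P80 − 10 Wi / √F80
W = 10·16.7·(1/√243 − 1/√17994) = 10·16.7·(0.056695) = 9.4681 kWh/t
W_actual = 0.97 × 9.4681 = 9.1841 kWh/t
Power = W × throughput = 9.1841 kWh/t × 1045.5 t/h = 9601.9 kW

P = 9601.9 kW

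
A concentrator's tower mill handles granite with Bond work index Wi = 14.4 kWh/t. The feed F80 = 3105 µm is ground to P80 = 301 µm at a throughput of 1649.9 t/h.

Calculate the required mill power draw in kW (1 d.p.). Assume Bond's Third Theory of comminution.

P = 9430.5 kW

W_Bond = 10·Wi·(1/√P₈₀ − 1/√F₈₀)
W = 10·14.4·(1/√301 − 1/√3105) = 10·14.4·(0.039693) = 5.7158 kWh/t
Power = W × throughput = 5.7158 kWh/t × 1649.9 t/h = 9430.5 kW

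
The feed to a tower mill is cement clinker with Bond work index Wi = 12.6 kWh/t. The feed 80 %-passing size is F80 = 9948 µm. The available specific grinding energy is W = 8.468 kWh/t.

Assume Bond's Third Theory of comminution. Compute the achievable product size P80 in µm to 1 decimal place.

P80 = 167.6 µm

W = 10·Wi·(P80^(-½) − F80^(-½))
P80^-0.5 = F80^-0.5 + W/(10 Wi)
  = 8.4680/(10·12.6) + 1/√9948 = 0.067206 + 0.010026 = 0.077232
P80 = (1/0.077232)² = 12.9479² = 167.65 µm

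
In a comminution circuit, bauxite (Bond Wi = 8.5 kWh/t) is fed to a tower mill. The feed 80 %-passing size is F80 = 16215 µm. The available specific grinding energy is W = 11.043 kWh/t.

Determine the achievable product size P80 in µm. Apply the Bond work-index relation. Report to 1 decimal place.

W = 10·Wi·[P80^(−½) − F80^(−½)]
⇒ 1/√P80 = W/(10 Wi) + 1/√F80
  = 11.0430/(10·8.5) + 1/√16215 = 0.129918 + 0.007853 = 0.137771
P80 = (1/0.137771)² = 7.2584² = 52.68 µm

P80 = 52.7 µm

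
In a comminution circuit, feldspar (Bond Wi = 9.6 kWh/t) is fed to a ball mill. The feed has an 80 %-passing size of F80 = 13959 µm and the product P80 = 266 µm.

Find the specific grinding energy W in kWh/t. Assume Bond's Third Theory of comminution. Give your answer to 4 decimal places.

W = 5.0736 kWh/t

W = 10·Wi·(P80^(-½) − F80^(-½))
1/√266 = 0.061314;  1/√13959 = 0.008464
W = 10·9.6·(0.061314 − 0.008464) = 5.0736 kWh/t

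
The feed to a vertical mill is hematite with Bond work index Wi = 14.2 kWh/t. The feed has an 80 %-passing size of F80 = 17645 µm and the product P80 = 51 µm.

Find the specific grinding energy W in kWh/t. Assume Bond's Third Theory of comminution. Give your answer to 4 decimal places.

W = 10 Wi (P80^-0.5 − F80^-0.5)
1/√51 = 0.140028;  1/√17645 = 0.007528
W = 10·14.2·(0.140028 − 0.007528) = 18.8150 kWh/t

W = 18.8150 kWh/t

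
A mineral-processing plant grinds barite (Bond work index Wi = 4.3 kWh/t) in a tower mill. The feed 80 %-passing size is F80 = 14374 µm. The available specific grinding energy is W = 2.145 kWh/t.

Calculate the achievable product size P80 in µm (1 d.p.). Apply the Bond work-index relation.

P80 = 295.0 µm

W = 10·Wi·(P80^(-½) − F80^(-½))
1/√P80 = 1/√F80 + W/(10·Wi)
  = 2.1450/(10·4.3) + 1/√14374 = 0.049884 + 0.008341 = 0.058225
P80 = (1/0.058225)² = 17.1749² = 294.98 µm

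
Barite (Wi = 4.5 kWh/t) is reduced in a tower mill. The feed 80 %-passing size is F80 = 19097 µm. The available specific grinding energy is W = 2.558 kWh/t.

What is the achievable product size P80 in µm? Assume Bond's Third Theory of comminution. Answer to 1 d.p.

P80 = 243.5 µm

W = 10·Wi·(P80^(-½) − F80^(-½))
1/√P80 = 1/√F80 + W/(10·Wi)
  = 2.5580/(10·4.5) + 1/√19097 = 0.056844 + 0.007236 = 0.064081
P80 = (1/0.064081)² = 15.6053² = 243.53 µm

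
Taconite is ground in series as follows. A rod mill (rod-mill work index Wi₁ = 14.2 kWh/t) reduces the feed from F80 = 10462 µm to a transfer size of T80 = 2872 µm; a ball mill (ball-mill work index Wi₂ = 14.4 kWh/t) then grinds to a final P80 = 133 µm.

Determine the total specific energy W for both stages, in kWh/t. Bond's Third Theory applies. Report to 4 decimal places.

W_Bond = 10·Wi·(1/√P₈₀ − 1/√F₈₀)
Stage 1 (10462→2872 µm, Wi₁=14.2): W₁ = 10·14.2·(0.018660 − 0.009777) = 1.2614 kWh/t
Stage 2 (2872→133 µm, Wi₂=14.4): W₂ = 10·14.4·(0.086711 − 0.018660) = 9.7994 kWh/t
W = W₁ + W₂ = 1.2614 + 9.7994 = 11.0608 kWh/t

W = 11.0608 kWh/t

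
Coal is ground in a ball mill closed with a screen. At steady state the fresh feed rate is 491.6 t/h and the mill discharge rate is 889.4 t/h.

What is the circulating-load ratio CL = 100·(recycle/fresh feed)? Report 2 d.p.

M = F + R at steady state, so:
R = M − F = 889.4 − 491.6 = 397.8 t/h
CL = 100·R/F = 100·397.8/491.6 = 80.92 %

CL = 80.92 %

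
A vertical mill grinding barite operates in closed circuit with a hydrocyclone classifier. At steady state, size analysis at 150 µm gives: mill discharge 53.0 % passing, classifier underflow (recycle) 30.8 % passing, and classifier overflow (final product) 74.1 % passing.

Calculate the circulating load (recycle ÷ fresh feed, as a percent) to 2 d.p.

Let r = R/F. Size balance at 150 µm:
d + r·d = r·u + o → r(d−u) = o−d
r = (74.1 − 53.0)/(53.0 − 30.8) = 21.1/22.2 = 0.9505
CL = 100·r = 95.05 %

CL = 95.05 %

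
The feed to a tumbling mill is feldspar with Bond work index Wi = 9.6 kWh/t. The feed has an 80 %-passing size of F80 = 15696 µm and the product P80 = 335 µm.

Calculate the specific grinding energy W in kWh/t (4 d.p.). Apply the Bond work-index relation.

W = 10 Wi (1/√P80 − 1/√F80)  [Bond]
1/√335 = 0.054636;  1/√15696 = 0.007982
W = 10·9.6·(0.054636 − 0.007982) = 4.4788 kWh/t

W = 4.4788 kWh/t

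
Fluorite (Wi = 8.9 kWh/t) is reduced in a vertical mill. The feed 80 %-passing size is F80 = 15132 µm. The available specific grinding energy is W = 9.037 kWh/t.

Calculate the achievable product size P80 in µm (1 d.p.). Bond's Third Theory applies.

P80 = 83.1 µm

W = 10 Wi (P80^-0.5 − F80^-0.5)
P80^(−½) = W/(10 Wi) + F80^(−½)
  = 9.0370/(10·8.9) + 1/√15132 = 0.101539 + 0.008129 = 0.109669
P80 = (1/0.109669)² = 9.1184² = 83.14 µm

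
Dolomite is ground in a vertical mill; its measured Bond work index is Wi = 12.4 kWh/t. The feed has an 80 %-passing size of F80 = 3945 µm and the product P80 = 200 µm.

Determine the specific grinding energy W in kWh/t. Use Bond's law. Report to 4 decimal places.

W = 6.7939 kWh/t

Bond:  W = 10 Wi (1/√P − 1/√F)
1/√200 = 0.070711;  1/√3945 = 0.015921
W = 10·12.4·(0.070711 − 0.015921) = 6.7939 kWh/t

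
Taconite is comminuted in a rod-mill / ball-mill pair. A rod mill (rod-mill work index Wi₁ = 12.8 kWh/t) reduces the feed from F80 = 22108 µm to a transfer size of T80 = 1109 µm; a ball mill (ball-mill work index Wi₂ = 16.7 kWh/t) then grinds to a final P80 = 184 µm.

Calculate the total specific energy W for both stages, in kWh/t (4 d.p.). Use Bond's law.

W = 10.2794 kWh/t

W = 10 Wi / √P80 − 10 Wi / √F80
Stage 1 (22108→1109 µm, Wi₁=12.8): W₁ = 10·12.8·(0.030029 − 0.006726) = 2.9828 kWh/t
Stage 2 (1109→184 µm, Wi₂=16.7): W₂ = 10·16.7·(0.073721 − 0.030029) = 7.2966 kWh/t
W = W₁ + W₂ = 2.9828 + 7.2966 = 10.2794 kWh/t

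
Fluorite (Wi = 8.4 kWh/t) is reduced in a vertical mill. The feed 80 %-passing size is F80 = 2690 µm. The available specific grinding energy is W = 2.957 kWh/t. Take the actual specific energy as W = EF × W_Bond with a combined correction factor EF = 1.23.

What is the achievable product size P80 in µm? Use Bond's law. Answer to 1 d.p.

P80 = 435.8 µm

W = 10·Wi·(P80^(-½) − F80^(-½))
W_Bond = W / EF = 2.957 / 1.23 = 2.4041 kWh/t
⇒ 1/√P80 = W_Bond/(10 Wi) + 1/√F80
  = 2.4041/(10·8.4) + 1/√2690 = 0.028620 + 0.019281 = 0.047901
P80 = (1/0.047901)² = 20.8766² = 435.83 µm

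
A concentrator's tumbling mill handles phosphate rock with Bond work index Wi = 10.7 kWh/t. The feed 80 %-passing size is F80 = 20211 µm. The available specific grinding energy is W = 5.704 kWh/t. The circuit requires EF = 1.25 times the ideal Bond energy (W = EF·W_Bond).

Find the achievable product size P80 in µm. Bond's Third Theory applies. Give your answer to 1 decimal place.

Bond: W = 10·Wi·(1/√P80 − 1/√F80)
W_Bond = W / EF = 5.704 / 1.25 = 4.5632 kWh/t
P80^-0.5 = F80^-0.5 + W_Bond/(10 Wi)
  = 4.5632/(10·10.7) + 1/√20211 = 0.042647 + 0.007034 = 0.049681
P80 = (1/0.049681)² = 20.1285² = 405.16 µm

P80 = 405.2 µm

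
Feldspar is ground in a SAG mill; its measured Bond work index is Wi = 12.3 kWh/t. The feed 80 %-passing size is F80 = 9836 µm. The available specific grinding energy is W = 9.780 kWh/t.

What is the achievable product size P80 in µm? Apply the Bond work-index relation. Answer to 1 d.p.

Bond: W = 10·Wi·(1/√P80 − 1/√F80)
P80^-0.5 = F80^-0.5 + W/(10 Wi)
  = 9.7800/(10·12.3) + 1/√9836 = 0.079512 + 0.010083 = 0.089595
P80 = (1/0.089595)² = 11.1613² = 124.57 µm

P80 = 124.6 µm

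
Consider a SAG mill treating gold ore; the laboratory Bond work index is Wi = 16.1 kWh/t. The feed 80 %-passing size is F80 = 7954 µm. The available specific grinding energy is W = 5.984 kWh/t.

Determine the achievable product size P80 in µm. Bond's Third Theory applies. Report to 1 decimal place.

P80 = 427.2 µm

Bond:  W = 10 Wi (1/√P − 1/√F)
P80^-0.5 = F80^-0.5 + W/(10 Wi)
  = 5.9840/(10·16.1) + 1/√7954 = 0.037168 + 0.011213 = 0.048380
P80 = (1/0.048380)² = 20.6696² = 427.23 µm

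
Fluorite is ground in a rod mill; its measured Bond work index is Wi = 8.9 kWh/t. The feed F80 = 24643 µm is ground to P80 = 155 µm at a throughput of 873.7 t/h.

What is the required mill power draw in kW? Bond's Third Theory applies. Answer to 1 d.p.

W = 10·Wi·(P80^(-½) − F80^(-½))
W = 10·8.9·(1/√155 − 1/√24643) = 10·8.9·(0.073952) = 6.5817 kWh/t
P = W·T = 6.5817·873.7 = 5750.4 kW

P = 5750.4 kW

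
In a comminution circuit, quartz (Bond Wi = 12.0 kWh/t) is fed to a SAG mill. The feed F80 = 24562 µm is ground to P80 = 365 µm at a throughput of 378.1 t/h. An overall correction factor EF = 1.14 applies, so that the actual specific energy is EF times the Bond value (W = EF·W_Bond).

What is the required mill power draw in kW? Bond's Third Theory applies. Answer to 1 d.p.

W = 10 Wi / √P80 − 10 Wi / √F80
W = 10·12.0·(1/√365 − 1/√24562) = 10·12.0·(0.045962) = 5.5154 kWh/t
Corrected W = EF·W_Bond = 1.14·5.5154 = 6.2876 kWh/t
Mill draw = 6.2876 × 378.1 = 2377.3 kW

P = 2377.3 kW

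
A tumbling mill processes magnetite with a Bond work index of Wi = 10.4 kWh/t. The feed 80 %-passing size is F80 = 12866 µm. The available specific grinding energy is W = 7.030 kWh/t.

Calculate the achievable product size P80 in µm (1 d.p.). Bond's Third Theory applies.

Bond:  W = 10 Wi (1/√P − 1/√F)
1/√P80 = 1/√F80 + W/(10·Wi)
  = 7.0300/(10·10.4) + 1/√12866 = 0.067596 + 0.008816 = 0.076412
P80 = (1/0.076412)² = 13.0869² = 171.27 µm

P80 = 171.3 µm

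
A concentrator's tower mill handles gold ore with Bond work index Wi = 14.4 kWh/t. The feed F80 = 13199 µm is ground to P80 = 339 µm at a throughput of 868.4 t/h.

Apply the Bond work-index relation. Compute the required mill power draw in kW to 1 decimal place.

P = 5703.3 kW

W = 10·Wi·(P80^(-½) − F80^(-½))
W = 10·14.4·(1/√339 − 1/√13199) = 10·14.4·(0.045608) = 6.5676 kWh/t
Mill draw = 6.5676 × 868.4 = 5703.3 kW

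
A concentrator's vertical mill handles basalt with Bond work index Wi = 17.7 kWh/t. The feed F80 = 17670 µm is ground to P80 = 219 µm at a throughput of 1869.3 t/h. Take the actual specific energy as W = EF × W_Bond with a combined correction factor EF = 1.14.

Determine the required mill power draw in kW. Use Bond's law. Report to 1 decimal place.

P = 22650.4 kW

W = 10 Wi / √P80 − 10 Wi / √F80
W = 10·17.7·(1/√219 − 1/√17670) = 10·17.7·(0.060051) = 10.6290 kWh/t
With EF = 1.14: W = 10.6290·1.14 = 12.1171 kWh/t
Power = W × throughput = 12.1171 kWh/t × 1869.3 t/h = 22650.4 kW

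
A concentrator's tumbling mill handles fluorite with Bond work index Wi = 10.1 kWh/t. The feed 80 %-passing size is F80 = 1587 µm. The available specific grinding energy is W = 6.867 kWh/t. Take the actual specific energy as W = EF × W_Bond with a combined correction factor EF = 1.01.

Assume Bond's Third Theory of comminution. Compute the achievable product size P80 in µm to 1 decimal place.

W = 10·Wi·(P80^(-½) − F80^(-½))
W_Bond = W / EF = 6.867 / 1.01 = 6.7990 kWh/t
P80^(−½) = W_Bond/(10 Wi) + F80^(−½)
  = 6.7990/(10·10.1) + 1/√1587 = 0.067317 + 0.025102 = 0.092419
P80 = (1/0.092419)² = 10.8203² = 117.08 µm

P80 = 117.1 µm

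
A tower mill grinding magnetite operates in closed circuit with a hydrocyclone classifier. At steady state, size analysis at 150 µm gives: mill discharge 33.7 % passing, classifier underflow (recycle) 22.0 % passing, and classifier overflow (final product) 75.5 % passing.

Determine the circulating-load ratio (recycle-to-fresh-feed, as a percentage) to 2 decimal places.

Classifier node, passing 150 µm:
r = (o − d)/(d − u)
r = (75.5 − 33.7)/(33.7 − 22.0) = 41.8/11.7 = 3.5726
CL = 100·r = 357.26 %

CL = 357.26 %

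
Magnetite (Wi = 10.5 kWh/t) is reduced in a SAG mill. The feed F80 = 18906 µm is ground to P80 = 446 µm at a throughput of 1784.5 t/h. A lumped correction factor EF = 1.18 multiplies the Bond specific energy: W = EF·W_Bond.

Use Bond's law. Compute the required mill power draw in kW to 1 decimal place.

P = 8861.4 kW

W = 10 Wi (1/√P80 − 1/√F80)  [Bond]
W = 10·10.5·(1/√446 − 1/√18906) = 10·10.5·(0.040079) = 4.2083 kWh/t
Corrected W = EF·W_Bond = 1.18·4.2083 = 4.9657 kWh/t
P_mill = W·ṁ = 4.9657·1784.5 = 8861.4 kW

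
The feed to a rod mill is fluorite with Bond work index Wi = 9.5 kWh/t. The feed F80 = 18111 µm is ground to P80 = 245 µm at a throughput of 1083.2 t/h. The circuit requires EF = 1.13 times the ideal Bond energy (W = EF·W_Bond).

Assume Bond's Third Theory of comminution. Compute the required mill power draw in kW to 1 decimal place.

P = 6564.9 kW

W = 10 Wi (P80^-0.5 − F80^-0.5)
W = 10·9.5·(1/√245 − 1/√18111) = 10·9.5·(0.056457) = 5.3634 kWh/t
With EF = 1.13: W = 5.3634·1.13 = 6.0607 kWh/t
Power = W × throughput = 6.0607 kWh/t × 1083.2 t/h = 6564.9 kW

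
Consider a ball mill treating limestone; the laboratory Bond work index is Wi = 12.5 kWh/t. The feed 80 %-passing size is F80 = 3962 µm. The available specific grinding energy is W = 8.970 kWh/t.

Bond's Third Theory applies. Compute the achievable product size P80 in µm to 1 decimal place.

W = 10·Wi·(P80^(-½) − F80^(-½))
⇒ 1/√P80 = W/(10·Wi) + 1/√F80
  = 8.9700/(10·12.5) + 1/√3962 = 0.071760 + 0.015887 = 0.087647
P80 = (1/0.087647)² = 11.4094² = 130.17 µm

P80 = 130.2 µm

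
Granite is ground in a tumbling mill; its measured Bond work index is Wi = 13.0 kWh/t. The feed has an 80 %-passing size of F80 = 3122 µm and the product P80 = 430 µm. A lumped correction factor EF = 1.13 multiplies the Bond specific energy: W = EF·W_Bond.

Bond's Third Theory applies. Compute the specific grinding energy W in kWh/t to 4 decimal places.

W_Bond = 10·Wi·(1/√P₈₀ − 1/√F₈₀)
1/√430 = 0.048224;  1/√3122 = 0.017897
W = 10·13.0·(0.048224 − 0.017897) = 3.9425 kWh/t
Corrected W = EF·W_Bond = 1.13·3.9425 = 4.4551 kWh/t

W = 4.4551 kWh/t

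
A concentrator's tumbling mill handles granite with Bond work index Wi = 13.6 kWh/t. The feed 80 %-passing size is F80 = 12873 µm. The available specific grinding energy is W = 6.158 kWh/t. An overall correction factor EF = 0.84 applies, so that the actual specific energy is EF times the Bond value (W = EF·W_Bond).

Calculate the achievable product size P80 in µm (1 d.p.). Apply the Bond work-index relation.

P80 = 254.2 µm

Bond:  W = 10 Wi (1/√P − 1/√F)
W_Bond = W / EF = 6.158 / 0.84 = 7.3310 kWh/t
⇒ 1/√P80 = W_Bond/(10 Wi) + 1/√F80
  = 7.3310/(10·13.6) + 1/√12873 = 0.053904 + 0.008814 = 0.062718
P80 = (1/0.062718)² = 15.9444² = 254.23 µm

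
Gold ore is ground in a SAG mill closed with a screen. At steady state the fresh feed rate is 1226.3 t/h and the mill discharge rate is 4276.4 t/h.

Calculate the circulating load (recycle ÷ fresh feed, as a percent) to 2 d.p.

CL = 248.72 %

M = F + R at steady state, so:
R = M − F = 4276.4 − 1226.3 = 3050.1 t/h
CL = 100·R/F = 100·3050.1/1226.3 = 248.72 %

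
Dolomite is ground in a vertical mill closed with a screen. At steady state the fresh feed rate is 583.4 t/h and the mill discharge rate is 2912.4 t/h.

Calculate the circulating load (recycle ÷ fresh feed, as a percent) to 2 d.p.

Discharge = new feed + return, hence
R = M − F = 2912.4 − 583.4 = 2329.0 t/h
CL = 100·R/F = 100·2329.0/583.4 = 399.21 %

CL = 399.21 %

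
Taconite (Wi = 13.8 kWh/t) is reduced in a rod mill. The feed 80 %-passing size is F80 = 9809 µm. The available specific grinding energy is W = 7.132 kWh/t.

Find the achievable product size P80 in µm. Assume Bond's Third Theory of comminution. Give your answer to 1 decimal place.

P80 = 262.0 µm

W = 10 Wi (1/√P80 − 1/√F80)  [Bond]
⇒ 1/√P80 = W/(10 Wi) + 1/√F80
  = 7.1320/(10·13.8) + 1/√9809 = 0.051681 + 0.010097 = 0.061778
P80 = (1/0.061778)² = 16.1870² = 262.02 µm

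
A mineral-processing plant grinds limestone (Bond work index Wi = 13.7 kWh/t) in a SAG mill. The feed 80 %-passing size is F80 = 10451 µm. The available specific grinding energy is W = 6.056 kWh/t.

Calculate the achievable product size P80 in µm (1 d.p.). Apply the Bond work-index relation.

Bond:  W = 10 Wi (1/√P − 1/√F)
P80^-0.5 = F80^-0.5 + W/(10 Wi)
  = 6.0560/(10·13.7) + 1/√10451 = 0.044204 + 0.009782 = 0.053986
P80 = (1/0.053986)² = 18.5232² = 343.11 µm

P80 = 343.1 µm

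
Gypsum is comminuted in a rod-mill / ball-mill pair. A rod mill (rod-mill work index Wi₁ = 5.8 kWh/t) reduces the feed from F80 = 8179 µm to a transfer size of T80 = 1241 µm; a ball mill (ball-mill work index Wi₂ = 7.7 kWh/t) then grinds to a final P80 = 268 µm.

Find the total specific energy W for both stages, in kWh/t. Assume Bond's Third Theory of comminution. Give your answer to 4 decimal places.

W = 10 Wi (P80^-0.5 − F80^-0.5)
Stage 1 (8179→1241 µm, Wi₁=5.8): W₁ = 10·5.8·(0.028387 − 0.011057) = 1.0051 kWh/t
Stage 2 (1241→268 µm, Wi₂=7.7): W₂ = 10·7.7·(0.061085 − 0.028387) = 2.5178 kWh/t
W = W₁ + W₂ = 1.0051 + 2.5178 = 3.5229 kWh/t

W = 3.5229 kWh/t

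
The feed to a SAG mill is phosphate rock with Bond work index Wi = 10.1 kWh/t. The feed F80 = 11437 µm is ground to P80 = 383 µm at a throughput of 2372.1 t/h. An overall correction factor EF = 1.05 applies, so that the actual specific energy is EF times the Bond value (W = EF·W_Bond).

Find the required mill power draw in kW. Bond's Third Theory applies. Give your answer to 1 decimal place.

P = 10501.9 kW

W = 10·Wi·[P80^(−½) − F80^(−½)]
W = 10·10.1·(1/√383 − 1/√11437) = 10·10.1·(0.041747) = 4.2164 kWh/t
W_actual = 1.05 × 4.2164 = 4.4273 kWh/t
Power = W × throughput = 4.4273 kWh/t × 2372.1 t/h = 10501.9 kW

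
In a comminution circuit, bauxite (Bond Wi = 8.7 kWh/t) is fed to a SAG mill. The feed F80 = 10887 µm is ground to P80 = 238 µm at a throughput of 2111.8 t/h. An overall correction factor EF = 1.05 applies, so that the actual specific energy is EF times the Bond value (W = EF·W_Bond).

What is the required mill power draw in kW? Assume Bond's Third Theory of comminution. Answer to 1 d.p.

W = 10·Wi·[P80^(−½) − F80^(−½)]
W = 10·8.7·(1/√238 − 1/√10887) = 10·8.7·(0.055236) = 4.8056 kWh/t
Corrected W = EF·W_Bond = 1.05·4.8056 = 5.0458 kWh/t
Mill draw = 5.0458 × 2111.8 = 10655.8 kW

P = 10655.8 kW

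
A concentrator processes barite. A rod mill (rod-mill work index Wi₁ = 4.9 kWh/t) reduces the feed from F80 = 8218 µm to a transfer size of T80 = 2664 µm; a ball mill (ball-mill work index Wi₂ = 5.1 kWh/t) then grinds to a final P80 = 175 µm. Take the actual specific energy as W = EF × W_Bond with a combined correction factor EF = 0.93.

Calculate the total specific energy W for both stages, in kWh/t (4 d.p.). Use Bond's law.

W = 3.0466 kWh/t

Bond:  W = 10 Wi (1/√P − 1/√F)
Stage 1 (8218→2664 µm, Wi₁=4.9): W₁ = 10·4.9·(0.019375 − 0.011031) = 0.4088 kWh/t
Stage 2 (2664→175 µm, Wi₂=5.1): W₂ = 10·5.1·(0.075593 − 0.019375) = 2.8671 kWh/t
W = W₁ + W₂ = 0.4088 + 2.8671 = 3.2760 kWh/t
Apply correction: 3.2760 × 0.93 = 3.0466 kWh/t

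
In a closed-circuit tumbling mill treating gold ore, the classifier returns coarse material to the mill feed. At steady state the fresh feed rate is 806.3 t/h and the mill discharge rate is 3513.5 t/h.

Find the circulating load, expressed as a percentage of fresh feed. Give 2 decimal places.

CL = 335.76 %

M = F + R at steady state, so:
R = M − F = 3513.5 − 806.3 = 2707.2 t/h
CL = 100·R/F = 100·2707.2/806.3 = 335.76 %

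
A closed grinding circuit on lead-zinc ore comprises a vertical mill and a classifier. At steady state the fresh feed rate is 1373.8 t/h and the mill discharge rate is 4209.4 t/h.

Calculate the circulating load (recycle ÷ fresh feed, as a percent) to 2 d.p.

Steady state: M = F + R.
R = M − F = 4209.4 − 1373.8 = 2835.6 t/h
CL = 100·R/F = 100·2835.6/1373.8 = 206.41 %

CL = 206.41 %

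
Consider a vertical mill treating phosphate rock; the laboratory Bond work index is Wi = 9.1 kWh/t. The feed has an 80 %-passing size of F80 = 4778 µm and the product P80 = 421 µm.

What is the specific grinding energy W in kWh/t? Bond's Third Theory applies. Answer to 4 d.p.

W = 10·Wi·[P80^(−½) − F80^(−½)]
1/√421 = 0.048737;  1/√4778 = 0.014467
W = 10·9.1·(0.048737 − 0.014467) = 3.1186 kWh/t

W = 3.1186 kWh/t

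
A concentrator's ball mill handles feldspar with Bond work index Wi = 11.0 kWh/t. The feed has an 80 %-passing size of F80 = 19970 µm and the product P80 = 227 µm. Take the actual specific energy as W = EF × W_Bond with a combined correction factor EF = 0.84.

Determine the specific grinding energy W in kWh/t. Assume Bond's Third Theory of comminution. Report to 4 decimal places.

W = 5.4789 kWh/t

W_Bond = 10·Wi·(1/√P₈₀ − 1/√F₈₀)
1/√227 = 0.066372;  1/√19970 = 0.007076
W = 10·11.0·(0.066372 − 0.007076) = 6.5226 kWh/t
Apply correction: 6.5226 × 0.84 = 5.4789 kWh/t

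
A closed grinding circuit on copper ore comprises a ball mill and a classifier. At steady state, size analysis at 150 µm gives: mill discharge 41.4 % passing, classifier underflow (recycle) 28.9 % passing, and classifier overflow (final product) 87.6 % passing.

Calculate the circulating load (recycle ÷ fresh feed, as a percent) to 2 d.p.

CL = 369.60 %

Balance %-passing 150 µm (r = R/F):
Fd + Rd = Ru + Fo ⇒ R/F = (o−d)/(d−u)
r = (87.6 − 41.4)/(41.4 − 28.9) = 46.2/12.5 = 3.6960
CL = 100·r = 369.60 %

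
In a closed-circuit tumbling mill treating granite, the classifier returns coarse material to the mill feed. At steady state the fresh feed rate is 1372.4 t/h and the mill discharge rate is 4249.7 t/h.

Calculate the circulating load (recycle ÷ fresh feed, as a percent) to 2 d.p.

M = F + R at steady state, so:
R = M − F = 4249.7 − 1372.4 = 2877.3 t/h
CL = 100·R/F = 100·2877.3/1372.4 = 209.65 %

CL = 209.65 %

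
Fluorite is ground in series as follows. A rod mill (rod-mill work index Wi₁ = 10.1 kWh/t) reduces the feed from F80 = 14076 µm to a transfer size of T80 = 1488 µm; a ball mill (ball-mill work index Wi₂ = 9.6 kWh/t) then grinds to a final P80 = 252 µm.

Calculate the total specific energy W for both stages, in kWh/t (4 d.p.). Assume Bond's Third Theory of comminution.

W = 5.3258 kWh/t

W = 10·Wi·[P80^(−½) − F80^(−½)]
Stage 1 (14076→1488 µm, Wi₁=10.1): W₁ = 10·10.1·(0.025924 − 0.008429) = 1.7670 kWh/t
Stage 2 (1488→252 µm, Wi₂=9.6): W₂ = 10·9.6·(0.062994 − 0.025924) = 3.5587 kWh/t
W = W₁ + W₂ = 1.7670 + 3.5587 = 5.3258 kWh/t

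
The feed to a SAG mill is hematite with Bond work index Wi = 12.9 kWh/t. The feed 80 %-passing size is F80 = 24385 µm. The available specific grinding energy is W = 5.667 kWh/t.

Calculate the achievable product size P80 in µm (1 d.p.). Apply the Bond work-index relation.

W_Bond = 10·Wi·(1/√P₈₀ − 1/√F₈₀)
1/√P80 = 1/√F80 + W/(10·Wi)
  = 5.6670/(10·12.9) + 1/√24385 = 0.043930 + 0.006404 = 0.050334
P80 = (1/0.050334)² = 19.8673² = 394.71 µm

P80 = 394.7 µm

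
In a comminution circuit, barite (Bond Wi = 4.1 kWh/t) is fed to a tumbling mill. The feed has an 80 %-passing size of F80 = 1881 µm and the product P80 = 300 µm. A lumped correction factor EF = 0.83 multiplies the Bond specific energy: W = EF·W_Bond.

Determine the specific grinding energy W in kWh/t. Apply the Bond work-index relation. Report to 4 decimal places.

W = 1.1801 kWh/t

W = 10·Wi·(P80^(-½) − F80^(-½))
1/√300 = 0.057735;  1/√1881 = 0.023057
W = 10·4.1·(0.057735 − 0.023057) = 1.4218 kWh/t
W_actual = 0.83 × 1.4218 = 1.1801 kWh/t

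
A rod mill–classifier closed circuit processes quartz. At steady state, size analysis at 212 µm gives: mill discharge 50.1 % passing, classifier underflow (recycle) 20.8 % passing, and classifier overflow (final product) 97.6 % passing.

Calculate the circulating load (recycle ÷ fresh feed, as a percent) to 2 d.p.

Balance %-passing 212 µm (r = R/F):
(1+r)·d = r·u + o ⇒ r = (o−d)/(d−u)
r = (97.6 − 50.1)/(50.1 − 20.8) = 47.5/29.3 = 1.6212
CL = 100·r = 162.12 %

CL = 162.12 %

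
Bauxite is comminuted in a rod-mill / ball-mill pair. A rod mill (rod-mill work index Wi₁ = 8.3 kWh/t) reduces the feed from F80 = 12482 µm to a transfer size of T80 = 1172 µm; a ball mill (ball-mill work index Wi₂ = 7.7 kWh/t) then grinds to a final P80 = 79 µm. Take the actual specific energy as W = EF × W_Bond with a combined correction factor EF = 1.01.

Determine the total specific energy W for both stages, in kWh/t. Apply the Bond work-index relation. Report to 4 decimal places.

W = 10 Wi (P80^-0.5 − F80^-0.5)
Stage 1 (12482→1172 µm, Wi₁=8.3): W₁ = 10·8.3·(0.029210 − 0.008951) = 1.6815 kWh/t
Stage 2 (1172→79 µm, Wi₂=7.7): W₂ = 10·7.7·(0.112509 − 0.029210) = 6.4140 kWh/t
W = W₁ + W₂ = 1.6815 + 6.4140 = 8.0955 kWh/t
With EF = 1.01: W = 8.0955·1.01 = 8.1765 kWh/t

W = 8.1765 kWh/t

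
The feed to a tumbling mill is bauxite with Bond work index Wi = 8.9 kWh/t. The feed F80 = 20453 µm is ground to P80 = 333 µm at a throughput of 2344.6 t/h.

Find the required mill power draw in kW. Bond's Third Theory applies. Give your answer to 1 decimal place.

P = 9975.9 kW

W = 10·Wi·[P80^(−½) − F80^(−½)]
W = 10·8.9·(1/√333 − 1/√20453) = 10·8.9·(0.047807) = 4.2549 kWh/t
Mill draw = 4.2549 × 2344.6 = 9975.9 kW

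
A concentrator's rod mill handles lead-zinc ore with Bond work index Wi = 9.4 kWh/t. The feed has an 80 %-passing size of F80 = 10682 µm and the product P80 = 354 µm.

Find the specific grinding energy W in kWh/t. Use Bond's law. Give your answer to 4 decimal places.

W = 10 Wi (P80^-0.5 − F80^-0.5)
1/√354 = 0.053149;  1/√10682 = 0.009676
W = 10·9.4·(0.053149 − 0.009676) = 4.0865 kWh/t

W = 4.0865 kWh/t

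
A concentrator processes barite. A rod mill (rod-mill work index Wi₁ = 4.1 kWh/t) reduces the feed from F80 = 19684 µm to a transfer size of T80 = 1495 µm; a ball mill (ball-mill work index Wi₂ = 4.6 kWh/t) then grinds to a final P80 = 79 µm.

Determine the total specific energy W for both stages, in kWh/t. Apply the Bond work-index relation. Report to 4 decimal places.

W = 10·Wi·(P80^(-½) − F80^(-½))
Stage 1 (19684→1495 µm, Wi₁=4.1): W₁ = 10·4.1·(0.025863 − 0.007128) = 0.7682 kWh/t
Stage 2 (1495→79 µm, Wi₂=4.6): W₂ = 10·4.6·(0.112509 − 0.025863) = 3.9857 kWh/t
W = W₁ + W₂ = 0.7682 + 3.9857 = 4.7539 kWh/t

W = 4.7539 kWh/t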